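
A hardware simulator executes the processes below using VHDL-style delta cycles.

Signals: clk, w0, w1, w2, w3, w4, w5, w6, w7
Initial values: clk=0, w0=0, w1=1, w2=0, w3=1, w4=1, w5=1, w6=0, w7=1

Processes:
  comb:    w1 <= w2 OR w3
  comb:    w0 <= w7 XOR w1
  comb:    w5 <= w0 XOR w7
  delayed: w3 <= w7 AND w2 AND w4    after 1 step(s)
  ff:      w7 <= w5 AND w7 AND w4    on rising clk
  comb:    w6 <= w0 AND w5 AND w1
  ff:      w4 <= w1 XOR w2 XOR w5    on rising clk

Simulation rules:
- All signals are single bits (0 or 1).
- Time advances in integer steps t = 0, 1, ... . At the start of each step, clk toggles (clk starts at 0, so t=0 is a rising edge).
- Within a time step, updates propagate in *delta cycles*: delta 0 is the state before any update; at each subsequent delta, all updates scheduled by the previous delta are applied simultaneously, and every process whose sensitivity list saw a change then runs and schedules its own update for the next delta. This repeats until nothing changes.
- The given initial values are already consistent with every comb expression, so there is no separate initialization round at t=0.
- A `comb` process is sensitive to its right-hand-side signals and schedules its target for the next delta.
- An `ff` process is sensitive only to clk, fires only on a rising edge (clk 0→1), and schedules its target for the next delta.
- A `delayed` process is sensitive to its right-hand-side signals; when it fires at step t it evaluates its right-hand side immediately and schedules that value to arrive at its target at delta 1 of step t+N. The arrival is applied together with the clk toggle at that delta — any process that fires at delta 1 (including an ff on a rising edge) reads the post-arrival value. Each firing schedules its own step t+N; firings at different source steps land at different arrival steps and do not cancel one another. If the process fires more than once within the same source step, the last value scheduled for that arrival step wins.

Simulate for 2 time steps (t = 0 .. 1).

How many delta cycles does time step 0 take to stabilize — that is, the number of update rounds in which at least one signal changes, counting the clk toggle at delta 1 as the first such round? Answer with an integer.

t0.Δ0 w6=0 w5=1 w4=1 w1=1 w2=0 w7=1 w0=0 clk=0 w3=1
t0.Δ1 w6=0 w5=1 w4=1 w1=1 w2=0 w7=1 w0=0 clk=1 w3=1
t0.Δ2 w6=0 w5=1 w4=0 w1=1 w2=0 w7=1 w0=0 clk=1 w3=1
t1.Δ0 w6=0 w5=1 w4=0 w1=1 w2=0 w7=1 w0=0 clk=1 w3=1
t1.Δ1 w6=0 w5=1 w4=0 w1=1 w2=0 w7=1 w0=0 clk=0 w3=0
t1.Δ2 w6=0 w5=1 w4=0 w1=0 w2=0 w7=1 w0=0 clk=0 w3=0
t1.Δ3 w6=0 w5=1 w4=0 w1=0 w2=0 w7=1 w0=1 clk=0 w3=0
t1.Δ4 w6=0 w5=0 w4=0 w1=0 w2=0 w7=1 w0=1 clk=0 w3=0

2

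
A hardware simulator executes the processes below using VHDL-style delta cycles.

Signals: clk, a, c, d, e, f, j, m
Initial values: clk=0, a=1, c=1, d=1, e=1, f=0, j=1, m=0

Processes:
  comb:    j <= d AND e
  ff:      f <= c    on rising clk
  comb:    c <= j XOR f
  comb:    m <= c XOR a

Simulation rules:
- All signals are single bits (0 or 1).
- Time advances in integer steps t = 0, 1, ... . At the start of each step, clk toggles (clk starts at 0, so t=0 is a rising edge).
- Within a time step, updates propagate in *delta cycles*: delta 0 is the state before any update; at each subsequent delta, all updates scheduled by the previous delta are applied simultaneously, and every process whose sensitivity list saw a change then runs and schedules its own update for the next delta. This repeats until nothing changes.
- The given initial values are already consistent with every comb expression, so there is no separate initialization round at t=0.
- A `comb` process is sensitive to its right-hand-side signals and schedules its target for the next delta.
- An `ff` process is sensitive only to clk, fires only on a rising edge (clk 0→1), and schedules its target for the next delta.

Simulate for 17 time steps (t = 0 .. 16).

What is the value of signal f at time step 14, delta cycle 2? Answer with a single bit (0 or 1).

0

t0.Δ0 j=1 m=0 a=1 f=0 clk=0 d=1 e=1 c=1
t0.Δ1 j=1 m=0 a=1 f=0 clk=1 d=1 e=1 c=1
t0.Δ2 j=1 m=0 a=1 f=1 clk=1 d=1 e=1 c=1
t0.Δ3 j=1 m=0 a=1 f=1 clk=1 d=1 e=1 c=0
t0.Δ4 j=1 m=1 a=1 f=1 clk=1 d=1 e=1 c=0
t1.Δ0 j=1 m=1 a=1 f=1 clk=1 d=1 e=1 c=0
t1.Δ1 j=1 m=1 a=1 f=1 clk=0 d=1 e=1 c=0
t2.Δ0 j=1 m=1 a=1 f=1 clk=0 d=1 e=1 c=0
t2.Δ1 j=1 m=1 a=1 f=1 clk=1 d=1 e=1 c=0
t2.Δ2 j=1 m=1 a=1 f=0 clk=1 d=1 e=1 c=0
t2.Δ3 j=1 m=1 a=1 f=0 clk=1 d=1 e=1 c=1
t2.Δ4 j=1 m=0 a=1 f=0 clk=1 d=1 e=1 c=1
t3.Δ0 j=1 m=0 a=1 f=0 clk=1 d=1 e=1 c=1
t3.Δ1 j=1 m=0 a=1 f=0 clk=0 d=1 e=1 c=1
t4.Δ0 j=1 m=0 a=1 f=0 clk=0 d=1 e=1 c=1
t4.Δ1 j=1 m=0 a=1 f=0 clk=1 d=1 e=1 c=1
t4.Δ2 j=1 m=0 a=1 f=1 clk=1 d=1 e=1 c=1
t4.Δ3 j=1 m=0 a=1 f=1 clk=1 d=1 e=1 c=0
t4.Δ4 j=1 m=1 a=1 f=1 clk=1 d=1 e=1 c=0
t5.Δ0 j=1 m=1 a=1 f=1 clk=1 d=1 e=1 c=0
t5.Δ1 j=1 m=1 a=1 f=1 clk=0 d=1 e=1 c=0
t6.Δ0 j=1 m=1 a=1 f=1 clk=0 d=1 e=1 c=0
t6.Δ1 j=1 m=1 a=1 f=1 clk=1 d=1 e=1 c=0
t6.Δ2 j=1 m=1 a=1 f=0 clk=1 d=1 e=1 c=0
t6.Δ3 j=1 m=1 a=1 f=0 clk=1 d=1 e=1 c=1
t6.Δ4 j=1 m=0 a=1 f=0 clk=1 d=1 e=1 c=1
t7.Δ0 j=1 m=0 a=1 f=0 clk=1 d=1 e=1 c=1
t7.Δ1 j=1 m=0 a=1 f=0 clk=0 d=1 e=1 c=1
t8.Δ0 j=1 m=0 a=1 f=0 clk=0 d=1 e=1 c=1
t8.Δ1 j=1 m=0 a=1 f=0 clk=1 d=1 e=1 c=1
t8.Δ2 j=1 m=0 a=1 f=1 clk=1 d=1 e=1 c=1
t8.Δ3 j=1 m=0 a=1 f=1 clk=1 d=1 e=1 c=0
t8.Δ4 j=1 m=1 a=1 f=1 clk=1 d=1 e=1 c=0
t9.Δ0 j=1 m=1 a=1 f=1 clk=1 d=1 e=1 c=0
t9.Δ1 j=1 m=1 a=1 f=1 clk=0 d=1 e=1 c=0
t10.Δ0 j=1 m=1 a=1 f=1 clk=0 d=1 e=1 c=0
t10.Δ1 j=1 m=1 a=1 f=1 clk=1 d=1 e=1 c=0
t10.Δ2 j=1 m=1 a=1 f=0 clk=1 d=1 e=1 c=0
t10.Δ3 j=1 m=1 a=1 f=0 clk=1 d=1 e=1 c=1
t10.Δ4 j=1 m=0 a=1 f=0 clk=1 d=1 e=1 c=1
t11.Δ0 j=1 m=0 a=1 f=0 clk=1 d=1 e=1 c=1
t11.Δ1 j=1 m=0 a=1 f=0 clk=0 d=1 e=1 c=1
t12.Δ0 j=1 m=0 a=1 f=0 clk=0 d=1 e=1 c=1
t12.Δ1 j=1 m=0 a=1 f=0 clk=1 d=1 e=1 c=1
t12.Δ2 j=1 m=0 a=1 f=1 clk=1 d=1 e=1 c=1
t12.Δ3 j=1 m=0 a=1 f=1 clk=1 d=1 e=1 c=0
t12.Δ4 j=1 m=1 a=1 f=1 clk=1 d=1 e=1 c=0
t13.Δ0 j=1 m=1 a=1 f=1 clk=1 d=1 e=1 c=0
t13.Δ1 j=1 m=1 a=1 f=1 clk=0 d=1 e=1 c=0
t14.Δ0 j=1 m=1 a=1 f=1 clk=0 d=1 e=1 c=0
t14.Δ1 j=1 m=1 a=1 f=1 clk=1 d=1 e=1 c=0
t14.Δ2 j=1 m=1 a=1 f=0 clk=1 d=1 e=1 c=0
t14.Δ3 j=1 m=1 a=1 f=0 clk=1 d=1 e=1 c=1
t14.Δ4 j=1 m=0 a=1 f=0 clk=1 d=1 e=1 c=1
t15.Δ0 j=1 m=0 a=1 f=0 clk=1 d=1 e=1 c=1
t15.Δ1 j=1 m=0 a=1 f=0 clk=0 d=1 e=1 c=1
t16.Δ0 j=1 m=0 a=1 f=0 clk=0 d=1 e=1 c=1
t16.Δ1 j=1 m=0 a=1 f=0 clk=1 d=1 e=1 c=1
t16.Δ2 j=1 m=0 a=1 f=1 clk=1 d=1 e=1 c=1
t16.Δ3 j=1 m=0 a=1 f=1 clk=1 d=1 e=1 c=0
t16.Δ4 j=1 m=1 a=1 f=1 clk=1 d=1 e=1 c=0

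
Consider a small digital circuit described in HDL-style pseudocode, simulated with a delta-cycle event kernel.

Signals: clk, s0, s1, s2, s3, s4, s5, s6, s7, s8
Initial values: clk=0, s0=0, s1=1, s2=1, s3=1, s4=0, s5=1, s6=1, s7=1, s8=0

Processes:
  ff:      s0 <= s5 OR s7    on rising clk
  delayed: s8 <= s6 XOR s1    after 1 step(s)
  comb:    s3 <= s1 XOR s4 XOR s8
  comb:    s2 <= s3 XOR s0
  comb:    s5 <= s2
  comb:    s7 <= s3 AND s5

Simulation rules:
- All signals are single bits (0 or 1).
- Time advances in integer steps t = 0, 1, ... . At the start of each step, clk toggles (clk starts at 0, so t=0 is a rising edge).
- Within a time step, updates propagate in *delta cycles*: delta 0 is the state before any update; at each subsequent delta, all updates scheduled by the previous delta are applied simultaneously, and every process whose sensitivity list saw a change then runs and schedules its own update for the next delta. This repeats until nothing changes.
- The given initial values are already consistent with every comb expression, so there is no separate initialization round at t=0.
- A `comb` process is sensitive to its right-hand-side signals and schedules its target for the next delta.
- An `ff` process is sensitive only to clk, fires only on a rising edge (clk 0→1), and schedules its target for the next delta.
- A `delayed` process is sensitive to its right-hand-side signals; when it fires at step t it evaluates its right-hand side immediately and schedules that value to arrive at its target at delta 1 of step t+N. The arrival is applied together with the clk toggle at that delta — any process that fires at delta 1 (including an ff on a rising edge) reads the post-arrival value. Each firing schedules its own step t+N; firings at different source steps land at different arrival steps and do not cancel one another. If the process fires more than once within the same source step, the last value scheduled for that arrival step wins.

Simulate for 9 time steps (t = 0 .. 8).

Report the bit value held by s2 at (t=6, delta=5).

1

t=0 Δ0: s3=1 clk=0 s1=1 s8=0 s2=1 s6=1 s5=1 s7=1 s0=0 s4=0
  Δ1: clk:0→1
  Δ2: s0:0→1
  Δ3: s2:1→0
  Δ4: s5:1→0
  Δ5: s7:1→0
  (5Δ to stable)
t=1 Δ0: s3=1 clk=1 s1=1 s8=0 s2=0 s6=1 s5=0 s7=0 s0=1 s4=0
  Δ1: clk:1→0
  (1Δ to stable)
t=2 Δ0: s3=1 clk=0 s1=1 s8=0 s2=0 s6=1 s5=0 s7=0 s0=1 s4=0
  Δ1: clk:0→1
  Δ2: s0:1→0
  Δ3: s2:0→1
  Δ4: s5:0→1
  Δ5: s7:0→1
  (5Δ to stable)
t=3 Δ0: s3=1 clk=1 s1=1 s8=0 s2=1 s6=1 s5=1 s7=1 s0=0 s4=0
  Δ1: clk:1→0
  (1Δ to stable)
t=4 Δ0: s3=1 clk=0 s1=1 s8=0 s2=1 s6=1 s5=1 s7=1 s0=0 s4=0
  Δ1: clk:0→1
  Δ2: s0:0→1
  Δ3: s2:1→0
  Δ4: s5:1→0
  Δ5: s7:1→0
  (5Δ to stable)
t=5 Δ0: s3=1 clk=1 s1=1 s8=0 s2=0 s6=1 s5=0 s7=0 s0=1 s4=0
  Δ1: clk:1→0
  (1Δ to stable)
t=6 Δ0: s3=1 clk=0 s1=1 s8=0 s2=0 s6=1 s5=0 s7=0 s0=1 s4=0
  Δ1: clk:0→1
  Δ2: s0:1→0
  Δ3: s2:0→1
  Δ4: s5:0→1
  Δ5: s7:0→1
  (5Δ to stable)
t=7 Δ0: s3=1 clk=1 s1=1 s8=0 s2=1 s6=1 s5=1 s7=1 s0=0 s4=0
  Δ1: clk:1→0
  (1Δ to stable)
t=8 Δ0: s3=1 clk=0 s1=1 s8=0 s2=1 s6=1 s5=1 s7=1 s0=0 s4=0
  Δ1: clk:0→1
  Δ2: s0:0→1
  Δ3: s2:1→0
  Δ4: s5:1→0
  Δ5: s7:1→0
  (5Δ to stable)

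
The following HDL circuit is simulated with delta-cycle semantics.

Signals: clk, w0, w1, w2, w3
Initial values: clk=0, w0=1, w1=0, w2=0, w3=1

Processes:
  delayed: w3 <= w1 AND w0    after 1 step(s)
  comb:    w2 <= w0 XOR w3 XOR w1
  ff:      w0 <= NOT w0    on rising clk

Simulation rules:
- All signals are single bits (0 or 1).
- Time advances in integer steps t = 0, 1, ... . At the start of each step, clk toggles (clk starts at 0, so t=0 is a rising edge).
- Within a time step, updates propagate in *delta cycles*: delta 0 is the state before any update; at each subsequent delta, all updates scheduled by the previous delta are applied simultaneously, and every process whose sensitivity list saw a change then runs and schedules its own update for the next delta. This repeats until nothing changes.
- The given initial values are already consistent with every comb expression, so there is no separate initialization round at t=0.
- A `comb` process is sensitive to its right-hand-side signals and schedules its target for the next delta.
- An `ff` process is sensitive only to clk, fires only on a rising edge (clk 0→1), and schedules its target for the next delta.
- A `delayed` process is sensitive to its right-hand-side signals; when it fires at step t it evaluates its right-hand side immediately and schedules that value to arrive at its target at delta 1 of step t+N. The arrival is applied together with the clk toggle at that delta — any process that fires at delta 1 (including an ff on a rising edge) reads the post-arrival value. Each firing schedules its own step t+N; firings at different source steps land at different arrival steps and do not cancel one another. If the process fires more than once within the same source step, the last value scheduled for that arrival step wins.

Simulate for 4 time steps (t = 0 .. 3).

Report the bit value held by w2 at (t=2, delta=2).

[bits: w0,w1,w2,w3,clk]
t=0: Δ0=10010 Δ1=10011 Δ2=00011 Δ3=00111 | 3Δ
t=1: Δ0=00111 Δ1=00100 Δ2=00000 | 2Δ
t=2: Δ0=00000 Δ1=00001 Δ2=10001 Δ3=10101 | 3Δ
t=3: Δ0=10101 Δ1=10100 | 1Δ

0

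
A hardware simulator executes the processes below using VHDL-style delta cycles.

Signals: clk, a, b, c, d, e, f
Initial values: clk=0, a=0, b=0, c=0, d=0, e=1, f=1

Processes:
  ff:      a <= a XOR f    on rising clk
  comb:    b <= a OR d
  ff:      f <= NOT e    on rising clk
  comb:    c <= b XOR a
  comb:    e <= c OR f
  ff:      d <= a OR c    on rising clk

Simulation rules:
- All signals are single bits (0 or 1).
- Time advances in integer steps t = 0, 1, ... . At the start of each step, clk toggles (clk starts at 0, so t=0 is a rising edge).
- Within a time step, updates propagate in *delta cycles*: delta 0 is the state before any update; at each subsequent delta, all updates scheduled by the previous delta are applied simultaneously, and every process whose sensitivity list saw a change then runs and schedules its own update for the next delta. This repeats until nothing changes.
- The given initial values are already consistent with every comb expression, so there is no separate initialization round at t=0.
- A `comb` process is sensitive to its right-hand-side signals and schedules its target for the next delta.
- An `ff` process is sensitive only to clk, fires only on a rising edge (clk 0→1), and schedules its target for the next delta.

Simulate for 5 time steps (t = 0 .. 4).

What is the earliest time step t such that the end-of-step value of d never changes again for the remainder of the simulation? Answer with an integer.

2

t=0 Δ0: d=0 f=1 c=0 b=0 a=0 clk=0 e=1
  Δ1: clk:0→1
  Δ2: f:1→0, a:0→1
  Δ3: c:0→1, b:0→1, e:1→0
  Δ4: c:1→0, e:0→1
  Δ5: e:1→0
  (5Δ to stable)
t=1 Δ0: d=0 f=0 c=0 b=1 a=1 clk=1 e=0
  Δ1: clk:1→0
  (1Δ to stable)
t=2 Δ0: d=0 f=0 c=0 b=1 a=1 clk=0 e=0
  Δ1: clk:0→1
  Δ2: d:0→1, f:0→1
  Δ3: e:0→1
  (3Δ to stable)
t=3 Δ0: d=1 f=1 c=0 b=1 a=1 clk=1 e=1
  Δ1: clk:1→0
  (1Δ to stable)
t=4 Δ0: d=1 f=1 c=0 b=1 a=1 clk=0 e=1
  Δ1: clk:0→1
  Δ2: f:1→0, a:1→0
  Δ3: c:0→1, e:1→0
  Δ4: e:0→1
  (4Δ to stable)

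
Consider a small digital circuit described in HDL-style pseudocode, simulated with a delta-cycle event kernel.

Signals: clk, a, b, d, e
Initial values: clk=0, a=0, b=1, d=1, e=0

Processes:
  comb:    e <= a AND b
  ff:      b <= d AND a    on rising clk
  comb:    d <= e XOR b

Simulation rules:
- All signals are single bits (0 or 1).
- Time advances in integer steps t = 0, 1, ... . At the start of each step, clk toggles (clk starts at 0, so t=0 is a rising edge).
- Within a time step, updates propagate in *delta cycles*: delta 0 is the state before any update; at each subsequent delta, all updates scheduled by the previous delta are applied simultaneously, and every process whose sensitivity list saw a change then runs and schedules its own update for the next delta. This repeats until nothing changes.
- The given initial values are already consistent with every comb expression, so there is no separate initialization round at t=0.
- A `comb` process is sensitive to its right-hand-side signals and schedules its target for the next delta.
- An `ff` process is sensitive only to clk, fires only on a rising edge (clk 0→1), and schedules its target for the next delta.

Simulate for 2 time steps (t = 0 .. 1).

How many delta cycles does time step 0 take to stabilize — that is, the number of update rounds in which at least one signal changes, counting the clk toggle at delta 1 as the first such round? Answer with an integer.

3

t0.Δ0 a=0 b=1 d=1 clk=0 e=0
t0.Δ1 a=0 b=1 d=1 clk=1 e=0
t0.Δ2 a=0 b=0 d=1 clk=1 e=0
t0.Δ3 a=0 b=0 d=0 clk=1 e=0
t1.Δ0 a=0 b=0 d=0 clk=1 e=0
t1.Δ1 a=0 b=0 d=0 clk=0 e=0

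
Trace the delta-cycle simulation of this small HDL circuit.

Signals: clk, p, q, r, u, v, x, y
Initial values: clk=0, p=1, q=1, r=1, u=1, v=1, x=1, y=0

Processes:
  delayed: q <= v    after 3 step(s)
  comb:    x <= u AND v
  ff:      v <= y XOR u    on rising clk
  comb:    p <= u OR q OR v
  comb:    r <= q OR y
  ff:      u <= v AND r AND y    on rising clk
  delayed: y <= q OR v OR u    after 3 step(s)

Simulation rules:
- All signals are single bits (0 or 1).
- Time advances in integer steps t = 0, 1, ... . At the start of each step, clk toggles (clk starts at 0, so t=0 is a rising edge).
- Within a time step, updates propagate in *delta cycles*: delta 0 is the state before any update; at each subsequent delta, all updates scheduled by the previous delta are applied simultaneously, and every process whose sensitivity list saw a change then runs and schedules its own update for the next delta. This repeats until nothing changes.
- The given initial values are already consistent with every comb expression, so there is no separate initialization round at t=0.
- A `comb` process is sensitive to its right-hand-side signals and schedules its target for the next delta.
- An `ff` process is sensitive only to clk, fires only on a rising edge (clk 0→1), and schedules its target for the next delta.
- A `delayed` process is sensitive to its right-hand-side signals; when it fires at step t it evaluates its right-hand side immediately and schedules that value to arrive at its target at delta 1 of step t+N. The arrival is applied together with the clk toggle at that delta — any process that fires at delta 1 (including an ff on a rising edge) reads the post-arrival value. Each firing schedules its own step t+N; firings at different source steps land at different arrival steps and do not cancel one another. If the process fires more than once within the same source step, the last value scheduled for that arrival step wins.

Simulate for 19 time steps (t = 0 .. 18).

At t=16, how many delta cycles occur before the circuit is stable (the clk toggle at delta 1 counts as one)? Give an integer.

2

t=0 Δ0: u=1 clk=0 y=0 x=1 p=1 v=1 r=1 q=1
  Δ1: clk:0→1
  Δ2: u:1→0
  Δ3: x:1→0
  (3Δ to stable)
t=1 Δ0: u=0 clk=1 y=0 x=0 p=1 v=1 r=1 q=1
  Δ1: clk:1→0
  (1Δ to stable)
t=2 Δ0: u=0 clk=0 y=0 x=0 p=1 v=1 r=1 q=1
  Δ1: clk:0→1
  Δ2: v:1→0
  (2Δ to stable)
t=3 Δ0: u=0 clk=1 y=0 x=0 p=1 v=0 r=1 q=1
  Δ1: clk:1→0, y:0→1
  (1Δ to stable)
t=4 Δ0: u=0 clk=0 y=1 x=0 p=1 v=0 r=1 q=1
  Δ1: clk:0→1
  Δ2: v:0→1
  (2Δ to stable)
t=5 Δ0: u=0 clk=1 y=1 x=0 p=1 v=1 r=1 q=1
  Δ1: clk:1→0, q:1→0
  (1Δ to stable)
t=6 Δ0: u=0 clk=0 y=1 x=0 p=1 v=1 r=1 q=0
  Δ1: clk:0→1
  Δ2: u:0→1
  Δ3: x:0→1
  (3Δ to stable)
t=7 Δ0: u=1 clk=1 y=1 x=1 p=1 v=1 r=1 q=0
  Δ1: clk:1→0, q:0→1
  (1Δ to stable)
t=8 Δ0: u=1 clk=0 y=1 x=1 p=1 v=1 r=1 q=1
  Δ1: clk:0→1
  Δ2: v:1→0
  Δ3: x:1→0
  (3Δ to stable)
t=9 Δ0: u=1 clk=1 y=1 x=0 p=1 v=0 r=1 q=1
  Δ1: clk:1→0
  (1Δ to stable)
t=10 Δ0: u=1 clk=0 y=1 x=0 p=1 v=0 r=1 q=1
  Δ1: clk:0→1
  Δ2: u:1→0
  (2Δ to stable)
t=11 Δ0: u=0 clk=1 y=1 x=0 p=1 v=0 r=1 q=1
  Δ1: clk:1→0, q:1→0
  Δ2: p:1→0
  (2Δ to stable)
t=12 Δ0: u=0 clk=0 y=1 x=0 p=0 v=0 r=1 q=0
  Δ1: clk:0→1
  Δ2: v:0→1
  Δ3: p:0→1
  (3Δ to stable)
t=13 Δ0: u=0 clk=1 y=1 x=0 p=1 v=1 r=1 q=0
  Δ1: clk:1→0
  (1Δ to stable)
t=14 Δ0: u=0 clk=0 y=1 x=0 p=1 v=1 r=1 q=0
  Δ1: clk:0→1, y:1→0
  Δ2: v:1→0, r:1→0
  Δ3: p:1→0
  (3Δ to stable)
t=15 Δ0: u=0 clk=1 y=0 x=0 p=0 v=0 r=0 q=0
  Δ1: clk:1→0, y:0→1, q:0→1
  Δ2: p:0→1, r:0→1
  (2Δ to stable)
t=16 Δ0: u=0 clk=0 y=1 x=0 p=1 v=0 r=1 q=1
  Δ1: clk:0→1
  Δ2: v:0→1
  (2Δ to stable)
t=17 Δ0: u=0 clk=1 y=1 x=0 p=1 v=1 r=1 q=1
  Δ1: clk:1→0, y:1→0, q:1→0
  Δ2: r:1→0
  (2Δ to stable)
t=18 Δ0: u=0 clk=0 y=0 x=0 p=1 v=1 r=0 q=0
  Δ1: clk:0→1, y:0→1
  Δ2: r:0→1
  (2Δ to stable)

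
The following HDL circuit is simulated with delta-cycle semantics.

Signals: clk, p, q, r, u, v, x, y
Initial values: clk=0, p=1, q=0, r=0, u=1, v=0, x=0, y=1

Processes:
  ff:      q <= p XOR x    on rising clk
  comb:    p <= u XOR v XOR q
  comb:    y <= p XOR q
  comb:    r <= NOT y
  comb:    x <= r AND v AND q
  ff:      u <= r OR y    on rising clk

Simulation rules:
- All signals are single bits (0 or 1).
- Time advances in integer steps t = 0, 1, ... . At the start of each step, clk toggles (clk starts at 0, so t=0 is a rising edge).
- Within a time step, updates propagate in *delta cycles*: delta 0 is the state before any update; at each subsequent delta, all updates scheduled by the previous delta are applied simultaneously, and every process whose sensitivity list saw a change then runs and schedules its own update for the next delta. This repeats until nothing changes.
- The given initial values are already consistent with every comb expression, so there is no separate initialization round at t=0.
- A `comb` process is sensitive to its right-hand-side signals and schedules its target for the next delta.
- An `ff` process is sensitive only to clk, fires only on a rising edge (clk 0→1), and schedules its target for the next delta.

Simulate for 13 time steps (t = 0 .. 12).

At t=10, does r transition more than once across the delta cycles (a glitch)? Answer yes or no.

yes

t0.Δ0 clk=0 y=1 p=1 r=0 q=0 x=0 u=1 v=0
t0.Δ1 clk=1 y=1 p=1 r=0 q=0 x=0 u=1 v=0
t0.Δ2 clk=1 y=1 p=1 r=0 q=1 x=0 u=1 v=0
t0.Δ3 clk=1 y=0 p=0 r=0 q=1 x=0 u=1 v=0
t0.Δ4 clk=1 y=1 p=0 r=1 q=1 x=0 u=1 v=0
t0.Δ5 clk=1 y=1 p=0 r=0 q=1 x=0 u=1 v=0
t1.Δ0 clk=1 y=1 p=0 r=0 q=1 x=0 u=1 v=0
t1.Δ1 clk=0 y=1 p=0 r=0 q=1 x=0 u=1 v=0
t2.Δ0 clk=0 y=1 p=0 r=0 q=1 x=0 u=1 v=0
t2.Δ1 clk=1 y=1 p=0 r=0 q=1 x=0 u=1 v=0
t2.Δ2 clk=1 y=1 p=0 r=0 q=0 x=0 u=1 v=0
t2.Δ3 clk=1 y=0 p=1 r=0 q=0 x=0 u=1 v=0
t2.Δ4 clk=1 y=1 p=1 r=1 q=0 x=0 u=1 v=0
t2.Δ5 clk=1 y=1 p=1 r=0 q=0 x=0 u=1 v=0
t3.Δ0 clk=1 y=1 p=1 r=0 q=0 x=0 u=1 v=0
t3.Δ1 clk=0 y=1 p=1 r=0 q=0 x=0 u=1 v=0
t4.Δ0 clk=0 y=1 p=1 r=0 q=0 x=0 u=1 v=0
t4.Δ1 clk=1 y=1 p=1 r=0 q=0 x=0 u=1 v=0
t4.Δ2 clk=1 y=1 p=1 r=0 q=1 x=0 u=1 v=0
t4.Δ3 clk=1 y=0 p=0 r=0 q=1 x=0 u=1 v=0
t4.Δ4 clk=1 y=1 p=0 r=1 q=1 x=0 u=1 v=0
t4.Δ5 clk=1 y=1 p=0 r=0 q=1 x=0 u=1 v=0
t5.Δ0 clk=1 y=1 p=0 r=0 q=1 x=0 u=1 v=0
t5.Δ1 clk=0 y=1 p=0 r=0 q=1 x=0 u=1 v=0
t6.Δ0 clk=0 y=1 p=0 r=0 q=1 x=0 u=1 v=0
t6.Δ1 clk=1 y=1 p=0 r=0 q=1 x=0 u=1 v=0
t6.Δ2 clk=1 y=1 p=0 r=0 q=0 x=0 u=1 v=0
t6.Δ3 clk=1 y=0 p=1 r=0 q=0 x=0 u=1 v=0
t6.Δ4 clk=1 y=1 p=1 r=1 q=0 x=0 u=1 v=0
t6.Δ5 clk=1 y=1 p=1 r=0 q=0 x=0 u=1 v=0
t7.Δ0 clk=1 y=1 p=1 r=0 q=0 x=0 u=1 v=0
t7.Δ1 clk=0 y=1 p=1 r=0 q=0 x=0 u=1 v=0
t8.Δ0 clk=0 y=1 p=1 r=0 q=0 x=0 u=1 v=0
t8.Δ1 clk=1 y=1 p=1 r=0 q=0 x=0 u=1 v=0
t8.Δ2 clk=1 y=1 p=1 r=0 q=1 x=0 u=1 v=0
t8.Δ3 clk=1 y=0 p=0 r=0 q=1 x=0 u=1 v=0
t8.Δ4 clk=1 y=1 p=0 r=1 q=1 x=0 u=1 v=0
t8.Δ5 clk=1 y=1 p=0 r=0 q=1 x=0 u=1 v=0
t9.Δ0 clk=1 y=1 p=0 r=0 q=1 x=0 u=1 v=0
t9.Δ1 clk=0 y=1 p=0 r=0 q=1 x=0 u=1 v=0
t10.Δ0 clk=0 y=1 p=0 r=0 q=1 x=0 u=1 v=0
t10.Δ1 clk=1 y=1 p=0 r=0 q=1 x=0 u=1 v=0
t10.Δ2 clk=1 y=1 p=0 r=0 q=0 x=0 u=1 v=0
t10.Δ3 clk=1 y=0 p=1 r=0 q=0 x=0 u=1 v=0
t10.Δ4 clk=1 y=1 p=1 r=1 q=0 x=0 u=1 v=0
t10.Δ5 clk=1 y=1 p=1 r=0 q=0 x=0 u=1 v=0
t11.Δ0 clk=1 y=1 p=1 r=0 q=0 x=0 u=1 v=0
t11.Δ1 clk=0 y=1 p=1 r=0 q=0 x=0 u=1 v=0
t12.Δ0 clk=0 y=1 p=1 r=0 q=0 x=0 u=1 v=0
t12.Δ1 clk=1 y=1 p=1 r=0 q=0 x=0 u=1 v=0
t12.Δ2 clk=1 y=1 p=1 r=0 q=1 x=0 u=1 v=0
t12.Δ3 clk=1 y=0 p=0 r=0 q=1 x=0 u=1 v=0
t12.Δ4 clk=1 y=1 p=0 r=1 q=1 x=0 u=1 v=0
t12.Δ5 clk=1 y=1 p=0 r=0 q=1 x=0 u=1 v=0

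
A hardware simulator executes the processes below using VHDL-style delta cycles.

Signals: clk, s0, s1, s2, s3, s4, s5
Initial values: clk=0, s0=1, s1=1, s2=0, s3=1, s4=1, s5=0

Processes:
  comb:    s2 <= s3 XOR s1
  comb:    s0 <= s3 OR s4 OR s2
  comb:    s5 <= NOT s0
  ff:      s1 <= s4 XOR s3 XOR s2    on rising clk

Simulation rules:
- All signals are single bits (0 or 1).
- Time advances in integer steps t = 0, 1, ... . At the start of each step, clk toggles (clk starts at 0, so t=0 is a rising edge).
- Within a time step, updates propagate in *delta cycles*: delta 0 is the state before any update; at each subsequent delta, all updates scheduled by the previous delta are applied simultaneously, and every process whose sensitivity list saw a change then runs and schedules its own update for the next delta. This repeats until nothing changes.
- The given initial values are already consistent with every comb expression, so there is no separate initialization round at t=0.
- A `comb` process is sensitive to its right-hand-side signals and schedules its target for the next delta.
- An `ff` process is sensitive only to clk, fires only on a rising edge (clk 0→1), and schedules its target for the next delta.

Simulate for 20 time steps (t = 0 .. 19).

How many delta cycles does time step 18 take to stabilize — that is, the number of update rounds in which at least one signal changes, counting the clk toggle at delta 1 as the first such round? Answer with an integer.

3

[bits: s5,s4,clk,s2,s3,s0,s1]
t=0: Δ0=0100111 Δ1=0110111 Δ2=0110110 Δ3=0111110 | 3Δ
t=1: Δ0=0111110 Δ1=0101110 | 1Δ
t=2: Δ0=0101110 Δ1=0111110 Δ2=0111111 Δ3=0110111 | 3Δ
t=3: Δ0=0110111 Δ1=0100111 | 1Δ
t=4: Δ0=0100111 Δ1=0110111 Δ2=0110110 Δ3=0111110 | 3Δ
t=5: Δ0=0111110 Δ1=0101110 | 1Δ
t=6: Δ0=0101110 Δ1=0111110 Δ2=0111111 Δ3=0110111 | 3Δ
t=7: Δ0=0110111 Δ1=0100111 | 1Δ
t=8: Δ0=0100111 Δ1=0110111 Δ2=0110110 Δ3=0111110 | 3Δ
t=9: Δ0=0111110 Δ1=0101110 | 1Δ
t=10: Δ0=0101110 Δ1=0111110 Δ2=0111111 Δ3=0110111 | 3Δ
t=11: Δ0=0110111 Δ1=0100111 | 1Δ
t=12: Δ0=0100111 Δ1=0110111 Δ2=0110110 Δ3=0111110 | 3Δ
t=13: Δ0=0111110 Δ1=0101110 | 1Δ
t=14: Δ0=0101110 Δ1=0111110 Δ2=0111111 Δ3=0110111 | 3Δ
t=15: Δ0=0110111 Δ1=0100111 | 1Δ
t=16: Δ0=0100111 Δ1=0110111 Δ2=0110110 Δ3=0111110 | 3Δ
t=17: Δ0=0111110 Δ1=0101110 | 1Δ
t=18: Δ0=0101110 Δ1=0111110 Δ2=0111111 Δ3=0110111 | 3Δ
t=19: Δ0=0110111 Δ1=0100111 | 1Δ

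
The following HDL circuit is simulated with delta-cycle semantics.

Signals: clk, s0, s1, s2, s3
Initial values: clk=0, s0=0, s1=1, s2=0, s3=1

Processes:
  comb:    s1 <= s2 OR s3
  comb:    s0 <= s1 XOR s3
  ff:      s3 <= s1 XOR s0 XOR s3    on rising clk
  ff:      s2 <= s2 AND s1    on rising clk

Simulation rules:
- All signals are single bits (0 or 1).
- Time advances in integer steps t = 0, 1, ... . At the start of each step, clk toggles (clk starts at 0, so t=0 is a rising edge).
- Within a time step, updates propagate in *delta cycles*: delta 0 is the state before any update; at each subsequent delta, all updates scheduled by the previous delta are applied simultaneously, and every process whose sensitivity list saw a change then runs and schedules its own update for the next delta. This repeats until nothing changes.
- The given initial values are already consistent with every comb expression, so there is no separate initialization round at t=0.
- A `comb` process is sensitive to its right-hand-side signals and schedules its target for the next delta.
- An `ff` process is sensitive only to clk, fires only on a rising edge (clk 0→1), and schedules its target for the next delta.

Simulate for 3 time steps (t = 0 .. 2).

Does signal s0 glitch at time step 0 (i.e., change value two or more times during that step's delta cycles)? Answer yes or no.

yes

t0.Δ0 s1=1 clk=0 s0=0 s2=0 s3=1
t0.Δ1 s1=1 clk=1 s0=0 s2=0 s3=1
t0.Δ2 s1=1 clk=1 s0=0 s2=0 s3=0
t0.Δ3 s1=0 clk=1 s0=1 s2=0 s3=0
t0.Δ4 s1=0 clk=1 s0=0 s2=0 s3=0
t1.Δ0 s1=0 clk=1 s0=0 s2=0 s3=0
t1.Δ1 s1=0 clk=0 s0=0 s2=0 s3=0
t2.Δ0 s1=0 clk=0 s0=0 s2=0 s3=0
t2.Δ1 s1=0 clk=1 s0=0 s2=0 s3=0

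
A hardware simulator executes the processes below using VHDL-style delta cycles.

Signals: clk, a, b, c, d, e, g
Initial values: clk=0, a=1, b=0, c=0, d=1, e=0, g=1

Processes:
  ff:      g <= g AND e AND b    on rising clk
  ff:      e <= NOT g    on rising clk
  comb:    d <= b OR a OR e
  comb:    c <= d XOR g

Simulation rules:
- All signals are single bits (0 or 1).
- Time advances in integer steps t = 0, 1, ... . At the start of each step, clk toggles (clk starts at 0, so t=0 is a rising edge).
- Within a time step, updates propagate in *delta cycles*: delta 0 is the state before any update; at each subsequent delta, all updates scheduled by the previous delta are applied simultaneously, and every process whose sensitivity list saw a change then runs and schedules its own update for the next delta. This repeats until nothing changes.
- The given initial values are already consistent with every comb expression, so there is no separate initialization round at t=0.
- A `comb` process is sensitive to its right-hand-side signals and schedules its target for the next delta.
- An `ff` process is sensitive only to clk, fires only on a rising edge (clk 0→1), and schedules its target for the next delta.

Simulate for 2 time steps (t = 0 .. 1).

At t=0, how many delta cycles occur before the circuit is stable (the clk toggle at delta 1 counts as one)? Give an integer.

[bits: b,c,e,a,d,clk,g]
t=0: Δ0=0001101 Δ1=0001111 Δ2=0001110 Δ3=0101110 | 3Δ
t=1: Δ0=0101110 Δ1=0101100 | 1Δ

3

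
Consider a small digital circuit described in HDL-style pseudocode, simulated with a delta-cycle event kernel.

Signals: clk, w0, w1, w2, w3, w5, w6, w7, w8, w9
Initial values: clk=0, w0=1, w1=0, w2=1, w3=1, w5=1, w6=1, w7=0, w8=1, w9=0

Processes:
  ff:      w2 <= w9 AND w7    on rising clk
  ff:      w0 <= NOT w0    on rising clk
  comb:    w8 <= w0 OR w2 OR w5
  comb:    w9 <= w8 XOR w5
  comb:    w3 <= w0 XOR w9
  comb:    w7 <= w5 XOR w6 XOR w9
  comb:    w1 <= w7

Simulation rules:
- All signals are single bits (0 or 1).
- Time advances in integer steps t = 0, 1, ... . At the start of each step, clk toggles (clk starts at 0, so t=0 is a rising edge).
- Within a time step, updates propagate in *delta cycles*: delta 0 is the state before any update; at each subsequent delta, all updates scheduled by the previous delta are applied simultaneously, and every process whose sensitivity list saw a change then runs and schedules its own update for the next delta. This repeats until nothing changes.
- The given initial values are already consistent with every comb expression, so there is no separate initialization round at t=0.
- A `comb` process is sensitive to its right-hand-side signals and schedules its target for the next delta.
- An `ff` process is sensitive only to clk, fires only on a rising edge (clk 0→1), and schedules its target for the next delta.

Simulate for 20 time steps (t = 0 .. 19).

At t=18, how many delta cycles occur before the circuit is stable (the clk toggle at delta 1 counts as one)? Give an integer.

t0.Δ0 w7=0 clk=0 w3=1 w9=0 w2=1 w0=1 w1=0 w6=1 w5=1 w8=1
t0.Δ1 w7=0 clk=1 w3=1 w9=0 w2=1 w0=1 w1=0 w6=1 w5=1 w8=1
t0.Δ2 w7=0 clk=1 w3=1 w9=0 w2=0 w0=0 w1=0 w6=1 w5=1 w8=1
t0.Δ3 w7=0 clk=1 w3=0 w9=0 w2=0 w0=0 w1=0 w6=1 w5=1 w8=1
t1.Δ0 w7=0 clk=1 w3=0 w9=0 w2=0 w0=0 w1=0 w6=1 w5=1 w8=1
t1.Δ1 w7=0 clk=0 w3=0 w9=0 w2=0 w0=0 w1=0 w6=1 w5=1 w8=1
t2.Δ0 w7=0 clk=0 w3=0 w9=0 w2=0 w0=0 w1=0 w6=1 w5=1 w8=1
t2.Δ1 w7=0 clk=1 w3=0 w9=0 w2=0 w0=0 w1=0 w6=1 w5=1 w8=1
t2.Δ2 w7=0 clk=1 w3=0 w9=0 w2=0 w0=1 w1=0 w6=1 w5=1 w8=1
t2.Δ3 w7=0 clk=1 w3=1 w9=0 w2=0 w0=1 w1=0 w6=1 w5=1 w8=1
t3.Δ0 w7=0 clk=1 w3=1 w9=0 w2=0 w0=1 w1=0 w6=1 w5=1 w8=1
t3.Δ1 w7=0 clk=0 w3=1 w9=0 w2=0 w0=1 w1=0 w6=1 w5=1 w8=1
t4.Δ0 w7=0 clk=0 w3=1 w9=0 w2=0 w0=1 w1=0 w6=1 w5=1 w8=1
t4.Δ1 w7=0 clk=1 w3=1 w9=0 w2=0 w0=1 w1=0 w6=1 w5=1 w8=1
t4.Δ2 w7=0 clk=1 w3=1 w9=0 w2=0 w0=0 w1=0 w6=1 w5=1 w8=1
t4.Δ3 w7=0 clk=1 w3=0 w9=0 w2=0 w0=0 w1=0 w6=1 w5=1 w8=1
t5.Δ0 w7=0 clk=1 w3=0 w9=0 w2=0 w0=0 w1=0 w6=1 w5=1 w8=1
t5.Δ1 w7=0 clk=0 w3=0 w9=0 w2=0 w0=0 w1=0 w6=1 w5=1 w8=1
t6.Δ0 w7=0 clk=0 w3=0 w9=0 w2=0 w0=0 w1=0 w6=1 w5=1 w8=1
t6.Δ1 w7=0 clk=1 w3=0 w9=0 w2=0 w0=0 w1=0 w6=1 w5=1 w8=1
t6.Δ2 w7=0 clk=1 w3=0 w9=0 w2=0 w0=1 w1=0 w6=1 w5=1 w8=1
t6.Δ3 w7=0 clk=1 w3=1 w9=0 w2=0 w0=1 w1=0 w6=1 w5=1 w8=1
t7.Δ0 w7=0 clk=1 w3=1 w9=0 w2=0 w0=1 w1=0 w6=1 w5=1 w8=1
t7.Δ1 w7=0 clk=0 w3=1 w9=0 w2=0 w0=1 w1=0 w6=1 w5=1 w8=1
t8.Δ0 w7=0 clk=0 w3=1 w9=0 w2=0 w0=1 w1=0 w6=1 w5=1 w8=1
t8.Δ1 w7=0 clk=1 w3=1 w9=0 w2=0 w0=1 w1=0 w6=1 w5=1 w8=1
t8.Δ2 w7=0 clk=1 w3=1 w9=0 w2=0 w0=0 w1=0 w6=1 w5=1 w8=1
t8.Δ3 w7=0 clk=1 w3=0 w9=0 w2=0 w0=0 w1=0 w6=1 w5=1 w8=1
t9.Δ0 w7=0 clk=1 w3=0 w9=0 w2=0 w0=0 w1=0 w6=1 w5=1 w8=1
t9.Δ1 w7=0 clk=0 w3=0 w9=0 w2=0 w0=0 w1=0 w6=1 w5=1 w8=1
t10.Δ0 w7=0 clk=0 w3=0 w9=0 w2=0 w0=0 w1=0 w6=1 w5=1 w8=1
t10.Δ1 w7=0 clk=1 w3=0 w9=0 w2=0 w0=0 w1=0 w6=1 w5=1 w8=1
t10.Δ2 w7=0 clk=1 w3=0 w9=0 w2=0 w0=1 w1=0 w6=1 w5=1 w8=1
t10.Δ3 w7=0 clk=1 w3=1 w9=0 w2=0 w0=1 w1=0 w6=1 w5=1 w8=1
t11.Δ0 w7=0 clk=1 w3=1 w9=0 w2=0 w0=1 w1=0 w6=1 w5=1 w8=1
t11.Δ1 w7=0 clk=0 w3=1 w9=0 w2=0 w0=1 w1=0 w6=1 w5=1 w8=1
t12.Δ0 w7=0 clk=0 w3=1 w9=0 w2=0 w0=1 w1=0 w6=1 w5=1 w8=1
t12.Δ1 w7=0 clk=1 w3=1 w9=0 w2=0 w0=1 w1=0 w6=1 w5=1 w8=1
t12.Δ2 w7=0 clk=1 w3=1 w9=0 w2=0 w0=0 w1=0 w6=1 w5=1 w8=1
t12.Δ3 w7=0 clk=1 w3=0 w9=0 w2=0 w0=0 w1=0 w6=1 w5=1 w8=1
t13.Δ0 w7=0 clk=1 w3=0 w9=0 w2=0 w0=0 w1=0 w6=1 w5=1 w8=1
t13.Δ1 w7=0 clk=0 w3=0 w9=0 w2=0 w0=0 w1=0 w6=1 w5=1 w8=1
t14.Δ0 w7=0 clk=0 w3=0 w9=0 w2=0 w0=0 w1=0 w6=1 w5=1 w8=1
t14.Δ1 w7=0 clk=1 w3=0 w9=0 w2=0 w0=0 w1=0 w6=1 w5=1 w8=1
t14.Δ2 w7=0 clk=1 w3=0 w9=0 w2=0 w0=1 w1=0 w6=1 w5=1 w8=1
t14.Δ3 w7=0 clk=1 w3=1 w9=0 w2=0 w0=1 w1=0 w6=1 w5=1 w8=1
t15.Δ0 w7=0 clk=1 w3=1 w9=0 w2=0 w0=1 w1=0 w6=1 w5=1 w8=1
t15.Δ1 w7=0 clk=0 w3=1 w9=0 w2=0 w0=1 w1=0 w6=1 w5=1 w8=1
t16.Δ0 w7=0 clk=0 w3=1 w9=0 w2=0 w0=1 w1=0 w6=1 w5=1 w8=1
t16.Δ1 w7=0 clk=1 w3=1 w9=0 w2=0 w0=1 w1=0 w6=1 w5=1 w8=1
t16.Δ2 w7=0 clk=1 w3=1 w9=0 w2=0 w0=0 w1=0 w6=1 w5=1 w8=1
t16.Δ3 w7=0 clk=1 w3=0 w9=0 w2=0 w0=0 w1=0 w6=1 w5=1 w8=1
t17.Δ0 w7=0 clk=1 w3=0 w9=0 w2=0 w0=0 w1=0 w6=1 w5=1 w8=1
t17.Δ1 w7=0 clk=0 w3=0 w9=0 w2=0 w0=0 w1=0 w6=1 w5=1 w8=1
t18.Δ0 w7=0 clk=0 w3=0 w9=0 w2=0 w0=0 w1=0 w6=1 w5=1 w8=1
t18.Δ1 w7=0 clk=1 w3=0 w9=0 w2=0 w0=0 w1=0 w6=1 w5=1 w8=1
t18.Δ2 w7=0 clk=1 w3=0 w9=0 w2=0 w0=1 w1=0 w6=1 w5=1 w8=1
t18.Δ3 w7=0 clk=1 w3=1 w9=0 w2=0 w0=1 w1=0 w6=1 w5=1 w8=1
t19.Δ0 w7=0 clk=1 w3=1 w9=0 w2=0 w0=1 w1=0 w6=1 w5=1 w8=1
t19.Δ1 w7=0 clk=0 w3=1 w9=0 w2=0 w0=1 w1=0 w6=1 w5=1 w8=1

3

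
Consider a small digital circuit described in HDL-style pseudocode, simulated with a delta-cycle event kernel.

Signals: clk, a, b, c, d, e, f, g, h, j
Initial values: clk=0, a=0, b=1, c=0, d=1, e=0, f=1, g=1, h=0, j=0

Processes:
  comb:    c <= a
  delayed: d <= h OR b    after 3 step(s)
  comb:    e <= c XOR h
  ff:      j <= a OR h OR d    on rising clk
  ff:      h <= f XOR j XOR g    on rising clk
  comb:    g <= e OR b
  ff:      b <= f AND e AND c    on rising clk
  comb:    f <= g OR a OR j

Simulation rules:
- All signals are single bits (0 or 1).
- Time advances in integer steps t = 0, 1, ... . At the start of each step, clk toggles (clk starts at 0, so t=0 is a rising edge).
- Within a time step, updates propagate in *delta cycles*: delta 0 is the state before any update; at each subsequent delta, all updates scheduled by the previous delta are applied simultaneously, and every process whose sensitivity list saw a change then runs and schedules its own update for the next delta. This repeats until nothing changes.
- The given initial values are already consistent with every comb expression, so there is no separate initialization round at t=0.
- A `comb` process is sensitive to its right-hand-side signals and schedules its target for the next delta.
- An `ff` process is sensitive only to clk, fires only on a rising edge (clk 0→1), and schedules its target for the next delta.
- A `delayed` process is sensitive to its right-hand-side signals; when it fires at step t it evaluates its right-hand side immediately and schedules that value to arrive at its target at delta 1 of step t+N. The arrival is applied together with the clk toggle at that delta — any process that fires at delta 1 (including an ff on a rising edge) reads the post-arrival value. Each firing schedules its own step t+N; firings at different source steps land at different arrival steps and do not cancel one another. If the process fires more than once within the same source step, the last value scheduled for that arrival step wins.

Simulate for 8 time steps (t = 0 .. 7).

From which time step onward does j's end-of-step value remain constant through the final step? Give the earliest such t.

t0.Δ0 h=0 c=0 e=0 a=0 f=1 clk=0 d=1 j=0 g=1 b=1
t0.Δ1 h=0 c=0 e=0 a=0 f=1 clk=1 d=1 j=0 g=1 b=1
t0.Δ2 h=0 c=0 e=0 a=0 f=1 clk=1 d=1 j=1 g=1 b=0
t0.Δ3 h=0 c=0 e=0 a=0 f=1 clk=1 d=1 j=1 g=0 b=0
t1.Δ0 h=0 c=0 e=0 a=0 f=1 clk=1 d=1 j=1 g=0 b=0
t1.Δ1 h=0 c=0 e=0 a=0 f=1 clk=0 d=1 j=1 g=0 b=0
t2.Δ0 h=0 c=0 e=0 a=0 f=1 clk=0 d=1 j=1 g=0 b=0
t2.Δ1 h=0 c=0 e=0 a=0 f=1 clk=1 d=1 j=1 g=0 b=0
t3.Δ0 h=0 c=0 e=0 a=0 f=1 clk=1 d=1 j=1 g=0 b=0
t3.Δ1 h=0 c=0 e=0 a=0 f=1 clk=0 d=0 j=1 g=0 b=0
t4.Δ0 h=0 c=0 e=0 a=0 f=1 clk=0 d=0 j=1 g=0 b=0
t4.Δ1 h=0 c=0 e=0 a=0 f=1 clk=1 d=0 j=1 g=0 b=0
t4.Δ2 h=0 c=0 e=0 a=0 f=1 clk=1 d=0 j=0 g=0 b=0
t4.Δ3 h=0 c=0 e=0 a=0 f=0 clk=1 d=0 j=0 g=0 b=0
t5.Δ0 h=0 c=0 e=0 a=0 f=0 clk=1 d=0 j=0 g=0 b=0
t5.Δ1 h=0 c=0 e=0 a=0 f=0 clk=0 d=0 j=0 g=0 b=0
t6.Δ0 h=0 c=0 e=0 a=0 f=0 clk=0 d=0 j=0 g=0 b=0
t6.Δ1 h=0 c=0 e=0 a=0 f=0 clk=1 d=0 j=0 g=0 b=0
t7.Δ0 h=0 c=0 e=0 a=0 f=0 clk=1 d=0 j=0 g=0 b=0
t7.Δ1 h=0 c=0 e=0 a=0 f=0 clk=0 d=0 j=0 g=0 b=0

4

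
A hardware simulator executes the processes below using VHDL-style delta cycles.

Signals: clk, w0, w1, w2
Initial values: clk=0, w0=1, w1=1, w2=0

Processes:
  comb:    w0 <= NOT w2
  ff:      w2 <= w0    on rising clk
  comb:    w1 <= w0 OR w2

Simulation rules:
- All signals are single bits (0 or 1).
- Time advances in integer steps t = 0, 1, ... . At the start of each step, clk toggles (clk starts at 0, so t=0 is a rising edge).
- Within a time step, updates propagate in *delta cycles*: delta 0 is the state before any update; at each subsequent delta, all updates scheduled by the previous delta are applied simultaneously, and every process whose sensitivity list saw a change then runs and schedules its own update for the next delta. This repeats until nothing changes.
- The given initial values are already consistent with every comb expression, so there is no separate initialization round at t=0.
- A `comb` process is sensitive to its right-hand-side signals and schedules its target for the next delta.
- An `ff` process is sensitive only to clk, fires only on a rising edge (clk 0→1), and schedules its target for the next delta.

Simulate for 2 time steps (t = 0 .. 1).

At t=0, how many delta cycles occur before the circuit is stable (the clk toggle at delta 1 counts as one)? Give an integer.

t0.Δ0 clk=0 w2=0 w1=1 w0=1
t0.Δ1 clk=1 w2=0 w1=1 w0=1
t0.Δ2 clk=1 w2=1 w1=1 w0=1
t0.Δ3 clk=1 w2=1 w1=1 w0=0
t1.Δ0 clk=1 w2=1 w1=1 w0=0
t1.Δ1 clk=0 w2=1 w1=1 w0=0

3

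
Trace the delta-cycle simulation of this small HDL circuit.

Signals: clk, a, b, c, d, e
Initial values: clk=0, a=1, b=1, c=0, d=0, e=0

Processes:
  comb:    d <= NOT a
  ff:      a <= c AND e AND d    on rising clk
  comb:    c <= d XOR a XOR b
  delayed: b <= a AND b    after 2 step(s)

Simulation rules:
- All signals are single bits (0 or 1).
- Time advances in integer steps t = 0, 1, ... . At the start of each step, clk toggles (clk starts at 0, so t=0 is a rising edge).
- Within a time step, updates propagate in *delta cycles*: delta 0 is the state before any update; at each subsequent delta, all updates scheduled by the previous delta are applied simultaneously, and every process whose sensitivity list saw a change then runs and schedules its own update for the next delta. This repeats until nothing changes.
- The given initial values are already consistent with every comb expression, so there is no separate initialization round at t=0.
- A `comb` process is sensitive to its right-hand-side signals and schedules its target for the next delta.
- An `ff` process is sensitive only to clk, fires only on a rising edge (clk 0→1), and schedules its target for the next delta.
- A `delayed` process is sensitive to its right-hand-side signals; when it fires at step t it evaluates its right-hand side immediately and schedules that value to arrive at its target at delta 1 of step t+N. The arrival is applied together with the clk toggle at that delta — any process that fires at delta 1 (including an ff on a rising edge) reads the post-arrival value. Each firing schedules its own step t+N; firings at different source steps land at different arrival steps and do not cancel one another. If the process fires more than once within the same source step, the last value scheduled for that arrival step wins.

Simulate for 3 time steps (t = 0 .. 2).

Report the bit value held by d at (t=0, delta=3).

1

t0.Δ0 a=1 b=1 d=0 clk=0 e=0 c=0
t0.Δ1 a=1 b=1 d=0 clk=1 e=0 c=0
t0.Δ2 a=0 b=1 d=0 clk=1 e=0 c=0
t0.Δ3 a=0 b=1 d=1 clk=1 e=0 c=1
t0.Δ4 a=0 b=1 d=1 clk=1 e=0 c=0
t1.Δ0 a=0 b=1 d=1 clk=1 e=0 c=0
t1.Δ1 a=0 b=1 d=1 clk=0 e=0 c=0
t2.Δ0 a=0 b=1 d=1 clk=0 e=0 c=0
t2.Δ1 a=0 b=0 d=1 clk=1 e=0 c=0
t2.Δ2 a=0 b=0 d=1 clk=1 e=0 c=1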